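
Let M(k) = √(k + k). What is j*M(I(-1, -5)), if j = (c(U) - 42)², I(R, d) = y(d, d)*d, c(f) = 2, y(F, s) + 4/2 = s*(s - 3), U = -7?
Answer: 3200*I*√95 ≈ 31190.0*I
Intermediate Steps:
y(F, s) = -2 + s*(-3 + s) (y(F, s) = -2 + s*(s - 3) = -2 + s*(-3 + s))
I(R, d) = d*(-2 + d² - 3*d) (I(R, d) = (-2 + d² - 3*d)*d = d*(-2 + d² - 3*d))
M(k) = √2*√k (M(k) = √(2*k) = √2*√k)
j = 1600 (j = (2 - 42)² = (-40)² = 1600)
j*M(I(-1, -5)) = 1600*(√2*√(-5*(-2 + (-5)² - 3*(-5)))) = 1600*(√2*√(-5*(-2 + 25 + 15))) = 1600*(√2*√(-5*38)) = 1600*(√2*√(-190)) = 1600*(√2*(I*√190)) = 1600*(2*I*√95) = 3200*I*√95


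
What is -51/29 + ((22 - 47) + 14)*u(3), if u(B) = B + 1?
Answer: -1327/29 ≈ -45.759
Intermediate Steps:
u(B) = 1 + B
-51/29 + ((22 - 47) + 14)*u(3) = -51/29 + ((22 - 47) + 14)*(1 + 3) = -51*1/29 + (-25 + 14)*4 = -51/29 - 11*4 = -51/29 - 44 = -1327/29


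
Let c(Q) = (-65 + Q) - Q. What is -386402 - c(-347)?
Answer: -386337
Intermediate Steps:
c(Q) = -65
-386402 - c(-347) = -386402 - 1*(-65) = -386402 + 65 = -386337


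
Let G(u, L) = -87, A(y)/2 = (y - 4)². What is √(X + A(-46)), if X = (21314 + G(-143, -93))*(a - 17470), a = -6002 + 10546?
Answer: I*√274375202 ≈ 16564.0*I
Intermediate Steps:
A(y) = 2*(-4 + y)² (A(y) = 2*(y - 4)² = 2*(-4 + y)²)
a = 4544
X = -274380202 (X = (21314 - 87)*(4544 - 17470) = 21227*(-12926) = -274380202)
√(X + A(-46)) = √(-274380202 + 2*(-4 - 46)²) = √(-274380202 + 2*(-50)²) = √(-274380202 + 2*2500) = √(-274380202 + 5000) = √(-274375202) = I*√274375202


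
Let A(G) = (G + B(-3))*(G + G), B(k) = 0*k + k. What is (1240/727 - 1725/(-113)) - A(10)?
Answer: -10106945/82151 ≈ -123.03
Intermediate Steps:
B(k) = k (B(k) = 0 + k = k)
A(G) = 2*G*(-3 + G) (A(G) = (G - 3)*(G + G) = (-3 + G)*(2*G) = 2*G*(-3 + G))
(1240/727 - 1725/(-113)) - A(10) = (1240/727 - 1725/(-113)) - 2*10*(-3 + 10) = (1240*(1/727) - 1725*(-1/113)) - 2*10*7 = (1240/727 + 1725/113) - 1*140 = 1394195/82151 - 140 = -10106945/82151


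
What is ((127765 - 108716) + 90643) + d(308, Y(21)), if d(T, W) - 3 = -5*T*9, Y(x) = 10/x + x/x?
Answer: 95835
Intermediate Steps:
Y(x) = 1 + 10/x (Y(x) = 10/x + 1 = 1 + 10/x)
d(T, W) = 3 - 45*T (d(T, W) = 3 - 5*T*9 = 3 - 45*T)
((127765 - 108716) + 90643) + d(308, Y(21)) = ((127765 - 108716) + 90643) + (3 - 45*308) = (19049 + 90643) + (3 - 13860) = 109692 - 13857 = 95835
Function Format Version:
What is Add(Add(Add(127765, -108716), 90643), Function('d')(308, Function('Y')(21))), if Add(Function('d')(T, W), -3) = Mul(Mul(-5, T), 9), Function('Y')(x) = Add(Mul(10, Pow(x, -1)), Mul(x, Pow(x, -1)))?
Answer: 95835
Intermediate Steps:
Function('Y')(x) = Add(1, Mul(10, Pow(x, -1))) (Function('Y')(x) = Add(Mul(10, Pow(x, -1)), 1) = Add(1, Mul(10, Pow(x, -1))))
Function('d')(T, W) = Add(3, Mul(-45, T)) (Function('d')(T, W) = Add(3, Mul(Mul(-5, T), 9)) = Add(3, Mul(-45, T)))
Add(Add(Add(127765, -108716), 90643), Function('d')(308, Function('Y')(21))) = Add(Add(Add(127765, -108716), 90643), Add(3, Mul(-45, 308))) = Add(Add(19049, 90643), Add(3, -13860)) = Add(109692, -13857) = 95835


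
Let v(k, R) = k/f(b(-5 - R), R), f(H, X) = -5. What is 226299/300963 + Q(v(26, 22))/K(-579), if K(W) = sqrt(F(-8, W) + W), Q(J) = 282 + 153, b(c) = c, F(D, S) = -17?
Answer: 75433/100321 - 435*I*sqrt(149)/298 ≈ 0.75192 - 17.818*I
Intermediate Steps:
v(k, R) = -k/5 (v(k, R) = k/(-5) = k*(-1/5) = -k/5)
Q(J) = 435
K(W) = sqrt(-17 + W)
226299/300963 + Q(v(26, 22))/K(-579) = 226299/300963 + 435/(sqrt(-17 - 579)) = 226299*(1/300963) + 435/(sqrt(-596)) = 75433/100321 + 435/((2*I*sqrt(149))) = 75433/100321 + 435*(-I*sqrt(149)/298) = 75433/100321 - 435*I*sqrt(149)/298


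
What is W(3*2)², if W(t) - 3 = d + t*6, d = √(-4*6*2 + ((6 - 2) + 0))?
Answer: 1477 + 156*I*√11 ≈ 1477.0 + 517.39*I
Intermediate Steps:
d = 2*I*√11 (d = √(-24*2 + (4 + 0)) = √(-48 + 4) = √(-44) = 2*I*√11 ≈ 6.6332*I)
W(t) = 3 + 6*t + 2*I*√11 (W(t) = 3 + (2*I*√11 + t*6) = 3 + (2*I*√11 + 6*t) = 3 + (6*t + 2*I*√11) = 3 + 6*t + 2*I*√11)
W(3*2)² = (3 + 6*(3*2) + 2*I*√11)² = (3 + 6*6 + 2*I*√11)² = (3 + 36 + 2*I*√11)² = (39 + 2*I*√11)²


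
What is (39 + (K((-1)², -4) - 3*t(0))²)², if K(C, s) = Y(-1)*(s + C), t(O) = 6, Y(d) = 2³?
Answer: 3250809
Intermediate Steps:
Y(d) = 8
K(C, s) = 8*C + 8*s (K(C, s) = 8*(s + C) = 8*(C + s) = 8*C + 8*s)
(39 + (K((-1)², -4) - 3*t(0))²)² = (39 + ((8*(-1)² + 8*(-4)) - 3*6)²)² = (39 + ((8*1 - 32) - 18)²)² = (39 + ((8 - 32) - 18)²)² = (39 + (-24 - 18)²)² = (39 + (-42)²)² = (39 + 1764)² = 1803² = 3250809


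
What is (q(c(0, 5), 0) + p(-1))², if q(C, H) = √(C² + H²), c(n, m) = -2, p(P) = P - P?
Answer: 4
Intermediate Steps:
p(P) = 0
(q(c(0, 5), 0) + p(-1))² = (√((-2)² + 0²) + 0)² = (√(4 + 0) + 0)² = (√4 + 0)² = (2 + 0)² = 2² = 4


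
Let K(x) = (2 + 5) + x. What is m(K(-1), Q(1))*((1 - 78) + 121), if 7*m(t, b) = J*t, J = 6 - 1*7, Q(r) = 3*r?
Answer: -264/7 ≈ -37.714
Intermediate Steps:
J = -1 (J = 6 - 7 = -1)
K(x) = 7 + x
m(t, b) = -t/7 (m(t, b) = (-t)/7 = -t/7)
m(K(-1), Q(1))*((1 - 78) + 121) = (-(7 - 1)/7)*((1 - 78) + 121) = (-⅐*6)*(-77 + 121) = -6/7*44 = -264/7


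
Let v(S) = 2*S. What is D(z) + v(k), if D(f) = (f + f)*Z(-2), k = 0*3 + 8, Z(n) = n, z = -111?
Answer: 460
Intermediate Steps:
k = 8 (k = 0 + 8 = 8)
D(f) = -4*f (D(f) = (f + f)*(-2) = (2*f)*(-2) = -4*f)
D(z) + v(k) = -4*(-111) + 2*8 = 444 + 16 = 460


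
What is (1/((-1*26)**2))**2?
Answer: 1/456976 ≈ 2.1883e-6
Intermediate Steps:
(1/((-1*26)**2))**2 = (1/((-26)**2))**2 = (1/676)**2 = 1/456976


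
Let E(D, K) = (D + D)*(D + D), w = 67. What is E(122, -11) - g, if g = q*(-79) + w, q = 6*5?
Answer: 61839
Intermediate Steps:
q = 30
E(D, K) = 4*D**2 (E(D, K) = (2*D)*(2*D) = 4*D**2)
g = -2303 (g = 30*(-79) + 67 = -2370 + 67 = -2303)
E(122, -11) - g = 4*122**2 - 1*(-2303) = 4*14884 + 2303 = 59536 + 2303 = 61839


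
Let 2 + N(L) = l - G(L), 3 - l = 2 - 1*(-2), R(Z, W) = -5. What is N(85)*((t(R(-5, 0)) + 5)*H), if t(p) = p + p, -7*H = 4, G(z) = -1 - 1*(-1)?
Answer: -60/7 ≈ -8.5714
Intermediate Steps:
G(z) = 0 (G(z) = -1 + 1 = 0)
H = -4/7 (H = -⅐*4 = -4/7 ≈ -0.57143)
l = -1 (l = 3 - (2 - 1*(-2)) = 3 - (2 + 2) = 3 - 1*4 = 3 - 4 = -1)
N(L) = -3 (N(L) = -2 + (-1 - 1*0) = -2 + (-1 + 0) = -2 - 1 = -3)
t(p) = 2*p
N(85)*((t(R(-5, 0)) + 5)*H) = -3*(2*(-5) + 5)*(-4)/7 = -3*(-10 + 5)*(-4)/7 = -(-15)*(-4)/7 = -3*20/7 = -60/7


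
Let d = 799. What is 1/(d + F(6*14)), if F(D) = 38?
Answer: 1/837 ≈ 0.0011947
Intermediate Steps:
1/(d + F(6*14)) = 1/(799 + 38) = 1/837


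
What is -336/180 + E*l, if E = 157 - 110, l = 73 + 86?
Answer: 112067/15 ≈ 7471.1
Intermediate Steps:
l = 159
E = 47
-336/180 + E*l = -336/180 + 47*159 = -336*1/180 + 7473 = -28/15 + 7473 = 112067/15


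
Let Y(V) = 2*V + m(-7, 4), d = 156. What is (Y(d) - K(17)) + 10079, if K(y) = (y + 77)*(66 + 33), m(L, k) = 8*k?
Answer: 1117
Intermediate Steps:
K(y) = 7623 + 99*y (K(y) = (77 + y)*99 = 7623 + 99*y)
Y(V) = 32 + 2*V (Y(V) = 2*V + 8*4 = 2*V + 32 = 32 + 2*V)
(Y(d) - K(17)) + 10079 = ((32 + 2*156) - (7623 + 99*17)) + 10079 = ((32 + 312) - (7623 + 1683)) + 10079 = (344 - 1*9306) + 10079 = (344 - 9306) + 10079 = -8962 + 10079 = 1117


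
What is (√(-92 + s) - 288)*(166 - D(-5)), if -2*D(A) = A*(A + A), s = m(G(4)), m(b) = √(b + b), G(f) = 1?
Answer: -55008 + 191*I*√(92 - √2) ≈ -55008.0 + 1817.9*I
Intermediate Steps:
m(b) = √2*√b (m(b) = √(2*b) = √2*√b)
s = √2 (s = √2*√1 = √2*1 = √2 ≈ 1.4142)
D(A) = -A² (D(A) = -A*(A + A)/2 = -A*2*A/2 = -A²)
(√(-92 + s) - 288)*(166 - D(-5)) = (√(-92 + √2) - 288)*(166 - (-1)*(-5)²) = (-288 + √(-92 + √2))*(166 - (-1)*25) = (-288 + √(-92 + √2))*(166 - 1*(-25)) = (-288 + √(-92 + √2))*(166 + 25) = (-288 + √(-92 + √2))*191 = -55008 + 191*√(-92 + √2)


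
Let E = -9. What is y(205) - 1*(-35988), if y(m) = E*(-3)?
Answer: 36015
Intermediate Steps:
y(m) = 27 (y(m) = -9*(-3) = 27)
y(205) - 1*(-35988) = 27 - 1*(-35988) = 27 + 35988 = 36015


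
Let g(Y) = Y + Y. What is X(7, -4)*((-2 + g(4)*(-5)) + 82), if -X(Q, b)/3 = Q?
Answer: -840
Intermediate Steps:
g(Y) = 2*Y
X(Q, b) = -3*Q
X(7, -4)*((-2 + g(4)*(-5)) + 82) = (-3*7)*((-2 + (2*4)*(-5)) + 82) = -21*((-2 + 8*(-5)) + 82) = -21*((-2 - 40) + 82) = -21*(-42 + 82) = -21*40 = -840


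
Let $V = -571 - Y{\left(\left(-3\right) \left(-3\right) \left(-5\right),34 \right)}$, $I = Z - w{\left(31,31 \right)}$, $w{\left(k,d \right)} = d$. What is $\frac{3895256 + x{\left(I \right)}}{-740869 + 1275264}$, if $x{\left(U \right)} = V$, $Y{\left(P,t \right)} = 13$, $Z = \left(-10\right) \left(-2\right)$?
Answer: $\frac{3894672}{534395} \approx 7.288$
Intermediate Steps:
$Z = 20$
$I = -11$ ($I = 20 - 31 = -11$)
$V = -584$ ($V = -571 - 13 = -584$)
$x{\left(U \right)} = -584$
$\frac{3895256 + x{\left(I \right)}}{-740869 + 1275264} = \frac{3895256 - 584}{-740869 + 1275264} = \frac{3894672}{534395}$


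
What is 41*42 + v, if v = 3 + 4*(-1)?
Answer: 1721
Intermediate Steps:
v = -1 (v = 3 - 4 = -1)
41*42 + v = 41*42 - 1 = 1722 - 1 = 1721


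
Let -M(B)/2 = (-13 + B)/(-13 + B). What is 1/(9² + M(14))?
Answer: 1/79 ≈ 0.012658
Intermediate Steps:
M(B) = -2 (M(B) = -2*(-13 + B)/(-13 + B) = -2*1 = -2)
1/(9² + M(14)) = 1/(9² - 2) = 1/(81 - 2) = 1/79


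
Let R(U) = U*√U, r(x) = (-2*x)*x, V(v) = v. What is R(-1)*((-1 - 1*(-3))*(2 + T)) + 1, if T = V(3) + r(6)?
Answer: 1 + 134*I ≈ 1.0 + 134.0*I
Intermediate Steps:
r(x) = -2*x²
R(U) = U^(3/2)
T = -69 (T = 3 - 2*6² = 3 - 2*36 = 3 - 72 = -69)
R(-1)*((-1 - 1*(-3))*(2 + T)) + 1 = (-1)^(3/2)*((-1 - 1*(-3))*(2 - 69)) + 1 = (-I)*((-1 + 3)*(-67)) + 1 = (-I)*(2*(-67)) + 1 = -I*(-134) + 1 = 134*I + 1 = 1 + 134*I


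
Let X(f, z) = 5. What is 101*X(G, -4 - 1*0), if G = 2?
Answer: 505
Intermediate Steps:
101*X(G, -4 - 1*0) = 101*5 = 505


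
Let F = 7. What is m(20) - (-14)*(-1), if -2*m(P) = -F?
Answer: -21/2 ≈ -10.500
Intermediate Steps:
m(P) = 7/2 (m(P) = -(-1)*7/2 = -½*(-7) = 7/2)
m(20) - (-14)*(-1) = 7/2 - (-14)*(-1) = 7/2 - 1*14 = 7/2 - 14 = -21/2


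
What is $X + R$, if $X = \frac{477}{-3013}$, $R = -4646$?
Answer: $- \frac{13998875}{3013} \approx -4646.2$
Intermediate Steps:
$X = - \frac{477}{3013}$ ($X = 477 \left(- \frac{1}{3013}\right) = - \frac{477}{3013} \approx -0.15831$)
$X + R = - \frac{477}{3013} - 4646 = - \frac{13998875}{3013}$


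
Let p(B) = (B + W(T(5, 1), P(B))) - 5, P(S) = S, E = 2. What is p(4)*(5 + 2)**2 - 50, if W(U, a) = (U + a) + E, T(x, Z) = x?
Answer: 440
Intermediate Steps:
W(U, a) = 2 + U + a (W(U, a) = (U + a) + 2 = 2 + U + a)
p(B) = 2 + 2*B (p(B) = (B + (2 + 5 + B)) - 5 = (B + (7 + B)) - 5 = (7 + 2*B) - 5 = 2 + 2*B)
p(4)*(5 + 2)**2 - 50 = (2 + 2*4)*(5 + 2)**2 - 50 = (2 + 8)*7**2 - 50 = 10*49 - 50 = 490 - 50 = 440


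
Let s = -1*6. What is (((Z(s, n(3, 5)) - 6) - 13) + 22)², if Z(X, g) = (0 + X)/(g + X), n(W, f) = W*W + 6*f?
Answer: 961/121 ≈ 7.9421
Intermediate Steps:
n(W, f) = W² + 6*f
s = -6
Z(X, g) = X/(X + g)
(((Z(s, n(3, 5)) - 6) - 13) + 22)² = (((-6/(-6 + (3² + 6*5)) - 6) - 13) + 22)² = (((-6/(-6 + (9 + 30)) - 6) - 13) + 22)² = (((-6/(-6 + 39) - 6) - 13) + 22)² = (((-6/33 - 6) - 13) + 22)² = (((-6*1/33 - 6) - 13) + 22)² = (((-2/11 - 6) - 13) + 22)² = ((-68/11 - 13) + 22)² = (-211/11 + 22)² = (31/11)² = 961/121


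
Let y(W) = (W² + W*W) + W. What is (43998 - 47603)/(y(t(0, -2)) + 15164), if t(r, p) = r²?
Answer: -3605/15164 ≈ -0.23773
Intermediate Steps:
y(W) = W + 2*W² (y(W) = (W² + W²) + W = 2*W² + W = W + 2*W²)
(43998 - 47603)/(y(t(0, -2)) + 15164) = (43998 - 47603)/(0²*(1 + 2*0²) + 15164) = -3605/(0*(1 + 2*0) + 15164) = -3605/(0*(1 + 0) + 15164) = -3605/(0*1 + 15164) = -3605/(0 + 15164) = -3605/15164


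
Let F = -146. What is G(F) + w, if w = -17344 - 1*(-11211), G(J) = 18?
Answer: -6115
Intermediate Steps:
w = -6133 (w = -17344 + 11211 = -6133)
G(F) + w = 18 - 6133 = -6115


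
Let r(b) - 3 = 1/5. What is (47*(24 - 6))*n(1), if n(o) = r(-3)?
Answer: 13536/5 ≈ 2707.2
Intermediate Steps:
r(b) = 16/5 (r(b) = 3 + 1/5 = 3 + ⅕ = 16/5)
n(o) = 16/5
(47*(24 - 6))*n(1) = (47*(24 - 6))*(16/5) = (47*18)*(16/5) = 846*(16/5) = 13536/5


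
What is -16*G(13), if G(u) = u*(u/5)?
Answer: -2704/5 ≈ -540.80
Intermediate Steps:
G(u) = u²/5 (G(u) = u*(u*(⅕)) = u*(u/5) = u²/5)
-16*G(13) = -16*13²/5 = -16*169/5 = -2704/5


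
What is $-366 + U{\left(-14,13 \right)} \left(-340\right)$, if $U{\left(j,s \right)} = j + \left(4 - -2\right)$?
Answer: $2354$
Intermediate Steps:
$U{\left(j,s \right)} = 6 + j$ ($U{\left(j,s \right)} = j + \left(4 + 2\right) = j + 6 = 6 + j$)
$-366 + U{\left(-14,13 \right)} \left(-340\right) = -366 + \left(6 - 14\right) \left(-340\right) = -366 - -2720 = -366 + 2720 = 2354$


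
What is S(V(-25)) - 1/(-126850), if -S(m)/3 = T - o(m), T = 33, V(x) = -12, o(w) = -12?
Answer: -17124749/126850 ≈ -135.00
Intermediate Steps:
S(m) = -135 (S(m) = -3*(33 - 1*(-12)) = -3*(33 + 12) = -3*45 = -135)
S(V(-25)) - 1/(-126850) = -135 - 1/(-126850) = -135 - 1*(-1/126850) = -135 + 1/126850 = -17124749/126850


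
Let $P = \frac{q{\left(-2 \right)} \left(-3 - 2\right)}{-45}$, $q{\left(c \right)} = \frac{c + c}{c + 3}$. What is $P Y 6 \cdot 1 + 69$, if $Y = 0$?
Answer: $69$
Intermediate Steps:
$q{\left(c \right)} = \frac{2 c}{3 + c}$
$P = - \frac{4}{9}$ ($P = \frac{2 \left(-2\right) \frac{1}{3 - 2} \left(-3 - 2\right)}{-45} = 2 \left(-2\right) 1^{-1} \left(-5\right) \left(- \frac{1}{45}\right) = 2 \left(-2\right) 1 \left(-5\right) \left(- \frac{1}{45}\right) = \left(-4\right) \left(-5\right) \left(- \frac{1}{45}\right) = 20 \left(- \frac{1}{45}\right) = - \frac{4}{9} \approx -0.44444$)
$P Y 6 \cdot 1 + 69 = - \frac{4 \cdot 0 \cdot 6 \cdot 1}{9} + 69 = - \frac{4 \cdot 0 \cdot 1}{9} + 69 = \left(- \frac{4}{9}\right) 0 + 69 = 0 + 69 = 69$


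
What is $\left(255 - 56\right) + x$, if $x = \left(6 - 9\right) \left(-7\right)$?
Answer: $220$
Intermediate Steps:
$x = 21$ ($x = \left(-3\right) \left(-7\right) = 21$)
$\left(255 - 56\right) + x = \left(255 - 56\right) + 21 = 199 + 21 = 220$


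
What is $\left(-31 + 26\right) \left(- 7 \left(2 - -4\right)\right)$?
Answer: $210$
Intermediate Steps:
$\left(-31 + 26\right) \left(- 7 \left(2 - -4\right)\right) = - 5 \left(- 7 \left(2 + 4\right)\right) = - 5 \left(\left(-7\right) 6\right) = \left(-5\right) \left(-42\right) = 210$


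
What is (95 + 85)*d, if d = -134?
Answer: -24120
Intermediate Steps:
(95 + 85)*d = (95 + 85)*(-134) = 180*(-134) = -24120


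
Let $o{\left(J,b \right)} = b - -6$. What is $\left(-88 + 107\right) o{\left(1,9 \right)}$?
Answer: $285$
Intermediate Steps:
$o{\left(J,b \right)} = 6 + b$ ($o{\left(J,b \right)} = b + 6 = 6 + b$)
$\left(-88 + 107\right) o{\left(1,9 \right)} = \left(-88 + 107\right) \left(6 + 9\right) = 19 \cdot 15 = 285$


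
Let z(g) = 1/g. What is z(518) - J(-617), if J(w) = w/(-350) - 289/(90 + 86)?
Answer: -135477/1139600 ≈ -0.11888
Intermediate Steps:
J(w) = -289/176 - w/350 (J(w) = w*(-1/350) - 289/176 = -w/350 - 289*1/176 = -w/350 - 289/176 = -289/176 - w/350)
z(518) - J(-617) = 1/518 - (-289/176 - 1/350*(-617)) = 1/518 - (-289/176 + 617/350) = 1/518 - 1*3721/30800 = 1/518 - 3721/30800 = -135477/1139600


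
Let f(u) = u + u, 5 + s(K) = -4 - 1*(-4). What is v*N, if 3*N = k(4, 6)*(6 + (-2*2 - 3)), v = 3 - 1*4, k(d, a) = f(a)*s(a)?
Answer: -20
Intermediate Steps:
s(K) = -5 (s(K) = -5 + (-4 - 1*(-4)) = -5 + (-4 + 4) = -5 + 0 = -5)
f(u) = 2*u
k(d, a) = -10*a (k(d, a) = (2*a)*(-5) = -10*a)
v = -1 (v = 3 - 4 = -1)
N = 20 (N = ((-10*6)*(6 + (-2*2 - 3)))/3 = (-60*(6 + (-4 - 3)))/3 = (-60*(6 - 7))/3 = (-60*(-1))/3 = (1/3)*60 = 20)
v*N = -1*20 = -20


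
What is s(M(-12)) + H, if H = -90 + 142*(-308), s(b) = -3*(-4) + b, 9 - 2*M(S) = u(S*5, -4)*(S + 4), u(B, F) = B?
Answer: -88099/2 ≈ -44050.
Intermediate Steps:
M(S) = 9/2 - 5*S*(4 + S)/2 (M(S) = 9/2 - S*5*(S + 4)/2 = 9/2 - 5*S*(4 + S)/2)
s(b) = 12 + b
H = -43826 (H = -90 - 43736 = -43826)
s(M(-12)) + H = (12 + (9/2 - 10*(-12) - 5/2*(-12)²)) - 43826 = (12 + (9/2 + 120 - 5/2*144)) - 43826 = (12 + (9/2 + 120 - 360)) - 43826 = (12 - 471/2) - 43826 = -447/2 - 43826 = -88099/2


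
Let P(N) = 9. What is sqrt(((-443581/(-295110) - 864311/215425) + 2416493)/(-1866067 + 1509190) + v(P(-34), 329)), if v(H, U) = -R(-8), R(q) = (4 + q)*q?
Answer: I*sqrt(8045359527328238596503018606)/14405158097730 ≈ 6.2267*I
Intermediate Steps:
R(q) = q*(4 + q)
v(H, U) = -32 (v(H, U) = -(-8)*(4 - 8) = -(-8)*(-4) = -1*32 = -32)
sqrt(((-443581/(-295110) - 864311/215425) + 2416493)/(-1866067 + 1509190) + v(P(-34), 329)) = sqrt(((-443581/(-295110) - 864311/215425) + 2416493)/(-1866067 + 1509190) - 32) = sqrt(((-443581*(-1/295110) - 864311*1/215425) + 2416493)/(-356877) - 32) = sqrt(((443581/295110 - 123473/30775) + 2416493)*(-1/356877) - 32) = sqrt((-4557382351/1816402050 + 2416493)*(-1/356877) - 32) = sqrt((4389318281628299/1816402050)*(-1/356877) - 32) = sqrt(-4389318281628299/648232114397850 - 32) = sqrt(-25132745942359499/648232114397850) = I*sqrt(8045359527328238596503018606)/14405158097730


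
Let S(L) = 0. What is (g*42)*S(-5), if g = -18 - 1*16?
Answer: 0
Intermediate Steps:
g = -34 (g = -18 - 16 = -34)
(g*42)*S(-5) = -34*42*0 = -1428*0 = 0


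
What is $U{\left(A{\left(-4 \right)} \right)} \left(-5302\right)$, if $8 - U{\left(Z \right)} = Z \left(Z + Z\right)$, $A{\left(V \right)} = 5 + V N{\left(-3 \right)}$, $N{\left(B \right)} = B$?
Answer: $3022140$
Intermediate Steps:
$A{\left(V \right)} = 5 - 3 V$ ($A{\left(V \right)} = 5 + V \left(-3\right) = 5 - 3 V$)
$U{\left(Z \right)} = 8 - 2 Z^{2}$ ($U{\left(Z \right)} = 8 - Z \left(Z + Z\right) = 8 - Z 2 Z = 8 - 2 Z^{2}$)
$U{\left(A{\left(-4 \right)} \right)} \left(-5302\right) = \left(8 - 2 \left(5 - -12\right)^{2}\right) \left(-5302\right) = \left(8 - 2 \left(5 + 12\right)^{2}\right) \left(-5302\right) = \left(8 - 2 \cdot 17^{2}\right) \left(-5302\right) = \left(8 - 578\right) \left(-5302\right) = \left(-570\right) \left(-5302\right) = 3022140$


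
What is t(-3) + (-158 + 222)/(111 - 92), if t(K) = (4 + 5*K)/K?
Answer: 401/57 ≈ 7.0351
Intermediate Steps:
t(K) = (4 + 5*K)/K
t(-3) + (-158 + 222)/(111 - 92) = (5 + 4/(-3)) + (-158 + 222)/(111 - 92) = (5 + 4*(-1/3)) + 64/19 = (5 - 4/3) + 64*(1/19) = 11/3 + 64/19 = 401/57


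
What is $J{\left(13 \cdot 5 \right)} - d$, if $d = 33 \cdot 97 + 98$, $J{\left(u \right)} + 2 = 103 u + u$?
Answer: $3459$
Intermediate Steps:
$J{\left(u \right)} = -2 + 104 u$ ($J{\left(u \right)} = -2 + \left(103 u + u\right) = -2 + 104 u$)
$d = 3299$ ($d = 3201 + 98 = 3299$)
$J{\left(13 \cdot 5 \right)} - d = \left(-2 + 104 \cdot 13 \cdot 5\right) - 3299 = \left(-2 + 104 \cdot 65\right) - 3299 = \left(-2 + 6760\right) - 3299 = 6758 - 3299 = 3459$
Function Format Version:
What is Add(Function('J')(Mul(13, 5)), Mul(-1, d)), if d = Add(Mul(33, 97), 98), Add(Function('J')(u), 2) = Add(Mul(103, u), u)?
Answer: 3459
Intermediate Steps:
Function('J')(u) = Add(-2, Mul(104, u)) (Function('J')(u) = Add(-2, Add(Mul(103, u), u)) = Add(-2, Mul(104, u)))
d = 3299 (d = Add(3201, 98) = 3299)
Add(Function('J')(Mul(13, 5)), Mul(-1, d)) = Add(Add(-2, Mul(104, Mul(13, 5))), Mul(-1, 3299)) = Add(Add(-2, Mul(104, 65)), -3299) = Add(Add(-2, 6760), -3299) = Add(6758, -3299) = 3459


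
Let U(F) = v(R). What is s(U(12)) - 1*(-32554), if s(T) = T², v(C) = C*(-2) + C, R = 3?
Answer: 32563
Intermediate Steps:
v(C) = -C (v(C) = -2*C + C = -C)
U(F) = -3 (U(F) = -1*3 = -3)
s(U(12)) - 1*(-32554) = (-3)² - 1*(-32554) = 9 + 32554 = 32563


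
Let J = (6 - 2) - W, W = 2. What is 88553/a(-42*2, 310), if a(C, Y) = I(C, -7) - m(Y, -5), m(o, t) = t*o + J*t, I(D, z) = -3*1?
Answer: 88553/1557 ≈ 56.874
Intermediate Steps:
I(D, z) = -3
J = 2 (J = (6 - 2) - 1*2 = 4 - 2 = 2)
m(o, t) = 2*t + o*t (m(o, t) = t*o + 2*t = o*t + 2*t = 2*t + o*t)
a(C, Y) = 7 + 5*Y (a(C, Y) = -3 - (-5)*(2 + Y) = -3 - (-10 - 5*Y) = -3 + (10 + 5*Y) = 7 + 5*Y)
88553/a(-42*2, 310) = 88553/(7 + 5*310) = 88553/(7 + 1550) = 88553/1557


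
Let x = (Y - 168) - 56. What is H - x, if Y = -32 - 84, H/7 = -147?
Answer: -689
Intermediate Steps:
H = -1029 (H = 7*(-147) = -1029)
Y = -116
x = -340 (x = (-116 - 168) - 56 = -284 - 56 = -340)
H - x = -1029 - 1*(-340) = -1029 + 340 = -689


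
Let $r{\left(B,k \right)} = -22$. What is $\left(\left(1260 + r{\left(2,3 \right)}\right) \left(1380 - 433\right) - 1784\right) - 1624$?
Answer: $1168978$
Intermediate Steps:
$\left(\left(1260 + r{\left(2,3 \right)}\right) \left(1380 - 433\right) - 1784\right) - 1624 = \left(\left(1260 - 22\right) \left(1380 - 433\right) - 1784\right) - 1624 = \left(1238 \cdot 947 - 1784\right) - 1624 = \left(1172386 - 1784\right) - 1624 = 1170602 - 1624 = 1168978$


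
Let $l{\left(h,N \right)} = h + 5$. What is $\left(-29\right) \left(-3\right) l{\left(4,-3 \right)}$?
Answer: $783$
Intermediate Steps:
$l{\left(h,N \right)} = 5 + h$
$\left(-29\right) \left(-3\right) l{\left(4,-3 \right)} = \left(-29\right) \left(-3\right) \left(5 + 4\right) = 87 \cdot 9 = 783$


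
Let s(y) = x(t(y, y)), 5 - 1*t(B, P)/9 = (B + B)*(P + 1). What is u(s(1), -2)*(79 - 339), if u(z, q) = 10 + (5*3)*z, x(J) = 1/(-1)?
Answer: 1300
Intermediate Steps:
t(B, P) = 45 - 18*B*(1 + P) (t(B, P) = 45 - 9*(B + B)*(P + 1) = 45 - 9*2*B*(1 + P) = 45 - 18*B*(1 + P))
x(J) = -1
s(y) = -1
u(z, q) = 10 + 15*z
u(s(1), -2)*(79 - 339) = (10 + 15*(-1))*(79 - 339) = (10 - 15)*(-260) = -5*(-260) = 1300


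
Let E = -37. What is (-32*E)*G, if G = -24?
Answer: -28416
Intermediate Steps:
(-32*E)*G = -32*(-37)*(-24) = 1184*(-24) = -28416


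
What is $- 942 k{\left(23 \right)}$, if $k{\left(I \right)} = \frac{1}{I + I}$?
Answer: $- \frac{471}{23} \approx -20.478$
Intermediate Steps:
$k{\left(I \right)} = \frac{1}{2 I}$
$- 942 k{\left(23 \right)} = - 942 \frac{1}{2 \cdot 23} = - 942 \cdot \frac{1}{2} \cdot \frac{1}{23} = \left(-942\right) \frac{1}{46} = - \frac{471}{23}$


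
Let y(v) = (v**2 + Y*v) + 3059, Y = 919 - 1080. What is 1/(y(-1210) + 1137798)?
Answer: 1/2799767 ≈ 3.5717e-7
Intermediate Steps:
Y = -161
y(v) = 3059 + v**2 - 161*v (y(v) = (v**2 - 161*v) + 3059 = 3059 + v**2 - 161*v)
1/(y(-1210) + 1137798) = 1/((3059 + (-1210)**2 - 161*(-1210)) + 1137798) = 1/((3059 + 1464100 + 194810) + 1137798) = 1/(1661969 + 1137798) = 1/2799767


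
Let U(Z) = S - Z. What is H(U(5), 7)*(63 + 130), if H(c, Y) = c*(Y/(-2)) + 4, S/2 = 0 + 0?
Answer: 8299/2 ≈ 4149.5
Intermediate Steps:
S = 0 (S = 2*(0 + 0) = 2*0 = 0)
U(Z) = -Z (U(Z) = 0 - Z = -Z)
H(c, Y) = 4 - Y*c/2 (H(c, Y) = c*(Y*(-1/2)) + 4 = c*(-Y/2) + 4 = -Y*c/2 + 4 = 4 - Y*c/2)
H(U(5), 7)*(63 + 130) = (4 - 1/2*7*(-1*5))*(63 + 130) = (4 - 1/2*7*(-5))*193 = (4 + 35/2)*193 = (43/2)*193 = 8299/2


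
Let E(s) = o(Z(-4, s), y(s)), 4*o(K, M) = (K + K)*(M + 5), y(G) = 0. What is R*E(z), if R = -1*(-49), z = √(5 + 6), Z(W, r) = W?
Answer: -490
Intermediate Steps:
z = √11 ≈ 3.3166
o(K, M) = K*(5 + M)/2 (o(K, M) = ((K + K)*(M + 5))/4 = ((2*K)*(5 + M))/4 = (2*K*(5 + M))/4 = K*(5 + M)/2)
E(s) = -10 (E(s) = (½)*(-4)*(5 + 0) = (½)*(-4)*5 = -10)
R = 49
R*E(z) = 49*(-10) = -490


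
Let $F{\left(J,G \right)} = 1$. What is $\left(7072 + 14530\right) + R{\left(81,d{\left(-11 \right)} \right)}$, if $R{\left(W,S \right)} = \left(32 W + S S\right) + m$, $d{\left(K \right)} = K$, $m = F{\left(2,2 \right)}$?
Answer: $24316$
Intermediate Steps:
$m = 1$
$R{\left(W,S \right)} = 1 + S^{2} + 32 W$ ($R{\left(W,S \right)} = \left(32 W + S S\right) + 1 = \left(32 W + S^{2}\right) + 1 = \left(S^{2} + 32 W\right) + 1 = 1 + S^{2} + 32 W$)
$\left(7072 + 14530\right) + R{\left(81,d{\left(-11 \right)} \right)} = \left(7072 + 14530\right) + \left(1 + \left(-11\right)^{2} + 32 \cdot 81\right) = 21602 + \left(1 + 121 + 2592\right) = 21602 + 2714 = 24316$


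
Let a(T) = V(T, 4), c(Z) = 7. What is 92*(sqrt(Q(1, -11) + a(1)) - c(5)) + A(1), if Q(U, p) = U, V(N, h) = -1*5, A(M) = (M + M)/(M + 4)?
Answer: -3218/5 + 184*I ≈ -643.6 + 184.0*I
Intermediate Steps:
A(M) = 2*M/(4 + M) (A(M) = (2*M)/(4 + M) = 2*M/(4 + M))
V(N, h) = -5
a(T) = -5
92*(sqrt(Q(1, -11) + a(1)) - c(5)) + A(1) = 92*(sqrt(1 - 5) - 1*7) + 2*1/(4 + 1) = 92*(sqrt(-4) - 7) + 2*1/5 = 92*(2*I - 7) + 2*1*(1/5) = 92*(-7 + 2*I) + 2/5 = (-644 + 184*I) + 2/5 = -3218/5 + 184*I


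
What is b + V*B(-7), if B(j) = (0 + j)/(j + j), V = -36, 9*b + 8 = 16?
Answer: -154/9 ≈ -17.111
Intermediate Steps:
b = 8/9 (b = -8/9 + (⅑)*16 = -8/9 + 16/9 = 8/9 ≈ 0.88889)
B(j) = ½ (B(j) = j/((2*j)) = j*(1/(2*j)) = ½)
b + V*B(-7) = 8/9 - 36*½ = 8/9 - 18 = -154/9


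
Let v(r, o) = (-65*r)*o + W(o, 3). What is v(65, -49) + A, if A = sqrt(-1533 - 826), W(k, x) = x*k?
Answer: 206878 + I*sqrt(2359) ≈ 2.0688e+5 + 48.57*I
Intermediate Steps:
W(k, x) = k*x
A = I*sqrt(2359) (A = sqrt(-2359) = I*sqrt(2359) ≈ 48.57*I)
v(r, o) = 3*o - 65*o*r (v(r, o) = (-65*r)*o + o*3 = -65*o*r + 3*o = 3*o - 65*o*r)
v(65, -49) + A = -49*(3 - 65*65) + I*sqrt(2359) = -49*(3 - 4225) + I*sqrt(2359) = -49*(-4222) + I*sqrt(2359) = 206878 + I*sqrt(2359)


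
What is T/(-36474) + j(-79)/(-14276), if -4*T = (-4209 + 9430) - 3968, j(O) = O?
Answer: 7353403/520702824 ≈ 0.014122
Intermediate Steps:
T = -1253/4 (T = -((-4209 + 9430) - 3968)/4 = -(5221 - 3968)/4 = -¼*1253 = -1253/4 ≈ -313.25)
T/(-36474) + j(-79)/(-14276) = -1253/4/(-36474) - 79/(-14276) = -1253/4*(-1/36474) - 79*(-1/14276) = 1253/145896 + 79/14276 = 7353403/520702824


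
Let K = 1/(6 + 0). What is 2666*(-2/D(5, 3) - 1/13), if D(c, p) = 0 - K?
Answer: 413230/13 ≈ 31787.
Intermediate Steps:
K = ⅙ (K = 1/6 = ⅙ ≈ 0.16667)
D(c, p) = -⅙ (D(c, p) = 0 - 1*⅙ = 0 - ⅙ = -⅙)
2666*(-2/D(5, 3) - 1/13) = 2666*(-2/(-⅙) - 1/13) = 2666*(-2*(-6) - 1*1/13) = 2666*(12 - 1/13) = 2666*(155/13) = 413230/13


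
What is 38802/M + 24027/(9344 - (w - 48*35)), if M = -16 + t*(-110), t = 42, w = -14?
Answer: -39613413/6396521 ≈ -6.1930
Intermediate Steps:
M = -4636 (M = -16 + 42*(-110) = -16 - 4620 = -4636)
38802/M + 24027/(9344 - (w - 48*35)) = 38802/(-4636) + 24027/(9344 - (-14 - 48*35)) = 38802*(-1/4636) + 24027/(9344 - (-14 - 1680)) = -19401/2318 + 24027/(9344 - 1*(-1694)) = -19401/2318 + 24027/(9344 + 1694) = -19401/2318 + 24027/11038 = -39613413/6396521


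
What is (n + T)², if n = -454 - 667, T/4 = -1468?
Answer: 48902049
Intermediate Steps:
T = -5872 (T = 4*(-1468) = -5872)
n = -1121
(n + T)² = (-1121 - 5872)² = (-6993)² = 48902049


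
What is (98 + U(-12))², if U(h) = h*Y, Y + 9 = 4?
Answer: 24964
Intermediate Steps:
Y = -5 (Y = -9 + 4 = -5)
U(h) = -5*h (U(h) = h*(-5) = -5*h)
(98 + U(-12))² = (98 - 5*(-12))² = (98 + 60)² = 158² = 24964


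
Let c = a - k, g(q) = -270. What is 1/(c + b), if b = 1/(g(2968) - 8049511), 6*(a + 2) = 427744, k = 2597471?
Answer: -24149343/61005643648210 ≈ -3.9585e-7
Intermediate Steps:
a = 213866/3 (a = -2 + (1/6)*427744 = -2 + 213872/3 = 213866/3 ≈ 71289.)
b = -1/8049781 (b = 1/(-270 - 8049511) = 1/(-8049781) = -1/8049781 ≈ -1.2423e-7)
c = -7578547/3 (c = 213866/3 - 1*2597471 = 213866/3 - 2597471 = -7578547/3 ≈ -2.5262e+6)
1/(c + b) = 1/(-7578547/3 - 1/8049781) = 1/(-61005643648210/24149343) = -24149343/61005643648210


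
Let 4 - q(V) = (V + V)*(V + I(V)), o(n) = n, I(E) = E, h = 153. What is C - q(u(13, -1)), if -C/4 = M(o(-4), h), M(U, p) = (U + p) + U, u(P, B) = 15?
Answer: 316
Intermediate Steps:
M(U, p) = p + 2*U
q(V) = 4 - 4*V² (q(V) = 4 - (V + V)*(V + V) = 4 - 2*V*2*V = 4 - 4*V²)
C = -580 (C = -4*(153 + 2*(-4)) = -4*(153 - 8) = -4*145 = -580)
C - q(u(13, -1)) = -580 - (4 - 4*15²) = -580 - (4 - 4*225) = -580 - (4 - 900) = -580 - 1*(-896) = -580 + 896 = 316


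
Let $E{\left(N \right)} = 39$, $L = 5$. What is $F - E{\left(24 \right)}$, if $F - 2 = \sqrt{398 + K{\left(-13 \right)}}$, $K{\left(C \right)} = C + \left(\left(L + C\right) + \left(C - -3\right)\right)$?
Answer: $-37 + \sqrt{367} \approx -17.843$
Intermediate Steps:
$K{\left(C \right)} = 8 + 3 C$ ($K{\left(C \right)} = C + \left(\left(5 + C\right) + \left(C - -3\right)\right) = C + \left(\left(5 + C\right) + \left(C + 3\right)\right) = C + \left(\left(5 + C\right) + \left(3 + C\right)\right) = C + \left(8 + 2 C\right) = 8 + 3 C$)
$F = 2 + \sqrt{367}$ ($F = 2 + \sqrt{398 + \left(8 + 3 \left(-13\right)\right)} = 2 + \sqrt{398 + \left(8 - 39\right)} = 2 + \sqrt{398 - 31} = 2 + \sqrt{367} \approx 21.157$)
$F - E{\left(24 \right)} = \left(2 + \sqrt{367}\right) - 39 = -37 + \sqrt{367}$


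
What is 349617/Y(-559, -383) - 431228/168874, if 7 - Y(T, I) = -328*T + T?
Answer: -68931831233/15433901482 ≈ -4.4663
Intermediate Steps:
Y(T, I) = 7 + 327*T (Y(T, I) = 7 - (-328*T + T) = 7 - (-327)*T = 7 + 327*T)
349617/Y(-559, -383) - 431228/168874 = 349617/(7 + 327*(-559)) - 431228/168874 = 349617/(7 - 182793) - 431228*1/168874 = 349617/(-182786) - 215614/84437 = 349617*(-1/182786) - 215614/84437 = -349617/182786 - 215614/84437 = -68931831233/15433901482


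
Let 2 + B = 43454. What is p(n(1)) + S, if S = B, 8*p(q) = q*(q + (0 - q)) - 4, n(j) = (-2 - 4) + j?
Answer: 86903/2 ≈ 43452.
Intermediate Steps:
n(j) = -6 + j
p(q) = -½ (p(q) = (q*(q + (0 - q)) - 4)/8 = (q*(q - q) - 4)/8 = (q*0 - 4)/8 = (0 - 4)/8 = (⅛)*(-4) = -½)
B = 43452 (B = -2 + 43454 = 43452)
S = 43452
p(n(1)) + S = -½ + 43452 = 86903/2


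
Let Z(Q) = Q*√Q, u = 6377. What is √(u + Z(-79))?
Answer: √(6377 - 79*I*√79) ≈ 79.977 - 4.3898*I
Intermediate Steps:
Z(Q) = Q^(3/2)
√(u + Z(-79)) = √(6377 + (-79)^(3/2)) = √(6377 - 79*I*√79)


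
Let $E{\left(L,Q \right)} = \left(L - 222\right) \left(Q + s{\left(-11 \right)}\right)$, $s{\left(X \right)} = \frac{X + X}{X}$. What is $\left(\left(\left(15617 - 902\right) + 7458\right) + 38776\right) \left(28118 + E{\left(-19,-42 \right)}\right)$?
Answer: $2301312342$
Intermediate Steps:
$s{\left(X \right)} = 2$ ($s{\left(X \right)} = \frac{2 X}{X} = 2$)
$E{\left(L,Q \right)} = \left(-222 + L\right) \left(2 + Q\right)$ ($E{\left(L,Q \right)} = \left(L - 222\right) \left(Q + 2\right) = \left(-222 + L\right) \left(2 + Q\right)$)
$\left(\left(\left(15617 - 902\right) + 7458\right) + 38776\right) \left(28118 + E{\left(-19,-42 \right)}\right) = \left(\left(\left(15617 - 902\right) + 7458\right) + 38776\right) \left(28118 - -9640\right) = \left(\left(14715 + 7458\right) + 38776\right) \left(28118 + \left(-444 + 9324 - 38 + 798\right)\right) = \left(22173 + 38776\right) \left(28118 + 9640\right) = 60949 \cdot 37758 = 2301312342$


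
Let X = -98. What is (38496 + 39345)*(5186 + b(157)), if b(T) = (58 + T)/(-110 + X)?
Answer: 83949416793/208 ≈ 4.0360e+8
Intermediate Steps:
b(T) = -29/104 - T/208 (b(T) = (58 + T)/(-110 - 98) = (58 + T)/(-208) = (58 + T)*(-1/208) = -29/104 - T/208)
(38496 + 39345)*(5186 + b(157)) = (38496 + 39345)*(5186 + (-29/104 - 1/208*157)) = 77841*(5186 + (-29/104 - 157/208)) = 77841*(5186 - 215/208) = 77841*(1078473/208) = 83949416793/208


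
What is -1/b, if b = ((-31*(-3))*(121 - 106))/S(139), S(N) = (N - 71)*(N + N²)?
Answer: -264656/279 ≈ -948.59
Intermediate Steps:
S(N) = (-71 + N)*(N + N²)
b = 279/264656 (b = ((-31*(-3))*(121 - 106))/((139*(-71 + 139² - 70*139))) = (93*15)/((139*(-71 + 19321 - 9730))) = 1395/((139*9520)) = 1395/1323280 = 1395*(1/1323280) = 279/264656 ≈ 0.0010542)
-1/b = -1/279/264656 = -1*264656/279 = -264656/279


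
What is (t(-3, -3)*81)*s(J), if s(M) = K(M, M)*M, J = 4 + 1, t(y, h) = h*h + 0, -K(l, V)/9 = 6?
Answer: -196830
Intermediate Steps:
K(l, V) = -54 (K(l, V) = -9*6 = -54)
t(y, h) = h**2 (t(y, h) = h**2 + 0 = h**2)
J = 5
s(M) = -54*M
(t(-3, -3)*81)*s(J) = ((-3)**2*81)*(-54*5) = (9*81)*(-270) = 729*(-270) = -196830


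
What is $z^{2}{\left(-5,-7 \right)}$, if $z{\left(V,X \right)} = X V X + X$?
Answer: $63504$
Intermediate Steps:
$z{\left(V,X \right)} = X + V X^{2}$ ($z{\left(V,X \right)} = V X X + X = V X^{2} + X = X + V X^{2}$)
$z^{2}{\left(-5,-7 \right)} = \left(- 7 \left(1 - -35\right)\right)^{2} = \left(- 7 \left(1 + 35\right)\right)^{2} = \left(\left(-7\right) 36\right)^{2} = \left(-252\right)^{2} = 63504$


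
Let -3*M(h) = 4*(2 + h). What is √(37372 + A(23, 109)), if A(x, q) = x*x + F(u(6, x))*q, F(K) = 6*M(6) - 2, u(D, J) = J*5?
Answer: √30707 ≈ 175.23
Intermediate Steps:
M(h) = -8/3 - 4*h/3 (M(h) = -4*(2 + h)/3 = -(8 + 4*h)/3 = -8/3 - 4*h/3)
u(D, J) = 5*J
F(K) = -66 (F(K) = 6*(-8/3 - 4/3*6) - 2 = 6*(-8/3 - 8) - 2 = 6*(-32/3) - 2 = -64 - 2 = -66)
A(x, q) = x² - 66*q (A(x, q) = x*x - 66*q = x² - 66*q)
√(37372 + A(23, 109)) = √(37372 + (23² - 66*109)) = √(37372 + (529 - 7194)) = √(37372 - 6665) = √30707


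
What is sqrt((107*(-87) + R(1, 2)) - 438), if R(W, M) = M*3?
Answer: I*sqrt(9741) ≈ 98.697*I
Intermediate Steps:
R(W, M) = 3*M
sqrt((107*(-87) + R(1, 2)) - 438) = sqrt((107*(-87) + 3*2) - 438) = sqrt((-9309 + 6) - 438) = sqrt(-9303 - 438) = sqrt(-9741) = I*sqrt(9741)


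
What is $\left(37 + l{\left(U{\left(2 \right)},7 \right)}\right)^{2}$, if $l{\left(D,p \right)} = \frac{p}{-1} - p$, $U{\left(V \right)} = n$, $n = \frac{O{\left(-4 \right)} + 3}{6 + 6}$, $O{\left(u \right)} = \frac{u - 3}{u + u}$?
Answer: $529$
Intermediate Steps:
$O{\left(u \right)} = \frac{-3 + u}{2 u}$
$n = \frac{31}{96}$ ($n = \frac{\frac{-3 - 4}{2 \left(-4\right)} + 3}{6 + 6} = \frac{\frac{1}{2} \left(- \frac{1}{4}\right) \left(-7\right) + 3}{12} = \left(\frac{7}{8} + 3\right) \frac{1}{12} = \frac{31}{8} \cdot \frac{1}{12} = \frac{31}{96} \approx 0.32292$)
$U{\left(V \right)} = \frac{31}{96}$
$l{\left(D,p \right)} = - 2 p$ ($l{\left(D,p \right)} = p \left(-1\right) - p = - p - p = - 2 p$)
$\left(37 + l{\left(U{\left(2 \right)},7 \right)}\right)^{2} = \left(37 - 14\right)^{2} = 23^{2} = 529$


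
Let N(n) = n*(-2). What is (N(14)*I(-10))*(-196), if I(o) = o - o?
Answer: 0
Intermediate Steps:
I(o) = 0
N(n) = -2*n
(N(14)*I(-10))*(-196) = (-2*14*0)*(-196) = -28*0*(-196) = 0*(-196) = 0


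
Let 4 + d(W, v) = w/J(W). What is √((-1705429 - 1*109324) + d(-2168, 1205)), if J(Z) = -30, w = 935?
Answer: I*√65332374/6 ≈ 1347.1*I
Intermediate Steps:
d(W, v) = -211/6 (d(W, v) = -4 + 935/(-30) = -4 + 935*(-1/30) = -4 - 187/6 = -211/6)
√((-1705429 - 1*109324) + d(-2168, 1205)) = √((-1705429 - 1*109324) - 211/6) = √((-1705429 - 109324) - 211/6) = √(-1814753 - 211/6) = √(-10888729/6) = I*√65332374/6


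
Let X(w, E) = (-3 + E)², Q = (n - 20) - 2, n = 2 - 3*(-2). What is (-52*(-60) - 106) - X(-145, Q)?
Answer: 2725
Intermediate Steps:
n = 8 (n = 2 + 6 = 8)
Q = -14 (Q = (8 - 20) - 2 = -12 - 2 = -14)
(-52*(-60) - 106) - X(-145, Q) = (-52*(-60) - 106) - (-3 - 14)² = (3120 - 106) - 1*(-17)² = 3014 - 1*289 = 3014 - 289 = 2725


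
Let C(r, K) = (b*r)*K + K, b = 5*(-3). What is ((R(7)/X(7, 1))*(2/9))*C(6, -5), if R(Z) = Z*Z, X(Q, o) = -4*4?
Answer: -21805/72 ≈ -302.85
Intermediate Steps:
X(Q, o) = -16
b = -15
R(Z) = Z**2
C(r, K) = K - 15*K*r (C(r, K) = (-15*r)*K + K = -15*K*r + K = K - 15*K*r)
((R(7)/X(7, 1))*(2/9))*C(6, -5) = ((7**2/(-16))*(2/9))*(-5*(1 - 15*6)) = ((49*(-1/16))*(2*(1/9)))*(-5*(1 - 90)) = (-49/16*2/9)*(-5*(-89)) = -49/72*445 = -21805/72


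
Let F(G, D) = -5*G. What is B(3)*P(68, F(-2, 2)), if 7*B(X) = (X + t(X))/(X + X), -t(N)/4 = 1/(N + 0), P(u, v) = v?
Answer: 25/63 ≈ 0.39683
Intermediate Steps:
t(N) = -4/N (t(N) = -4/(N + 0) = -4/N)
B(X) = (X - 4/X)/(14*X) (B(X) = ((X - 4/X)/(X + X))/7 = ((X - 4/X)/((2*X)))/7 = ((X - 4/X)*(1/(2*X)))/7 = ((X - 4/X)/(2*X))/7 = (X - 4/X)/(14*X))
B(3)*P(68, F(-2, 2)) = ((1/14)*(-4 + 3**2)/3**2)*(-5*(-2)) = ((1/14)*(1/9)*(-4 + 9))*10 = ((1/14)*(1/9)*5)*10 = (5/126)*10 = 25/63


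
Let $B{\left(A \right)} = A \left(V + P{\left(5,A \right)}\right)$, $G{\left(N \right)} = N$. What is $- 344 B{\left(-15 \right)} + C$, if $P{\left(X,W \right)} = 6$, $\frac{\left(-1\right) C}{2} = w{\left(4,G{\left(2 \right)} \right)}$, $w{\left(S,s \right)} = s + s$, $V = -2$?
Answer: $20632$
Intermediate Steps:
$w{\left(S,s \right)} = 2 s$
$C = -8$ ($C = - 2 \cdot 2 \cdot 2 = \left(-2\right) 4 = -8$)
$B{\left(A \right)} = 4 A$ ($B{\left(A \right)} = A \left(-2 + 6\right) = A 4 = 4 A$)
$- 344 B{\left(-15 \right)} + C = - 344 \cdot 4 \left(-15\right) - 8 = \left(-344\right) \left(-60\right) - 8 = 20640 - 8 = 20632$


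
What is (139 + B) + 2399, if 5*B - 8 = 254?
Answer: 12952/5 ≈ 2590.4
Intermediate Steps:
B = 262/5 (B = 8/5 + (⅕)*254 = 8/5 + 254/5 = 262/5 ≈ 52.400)
(139 + B) + 2399 = (139 + 262/5) + 2399 = 957/5 + 2399 = 12952/5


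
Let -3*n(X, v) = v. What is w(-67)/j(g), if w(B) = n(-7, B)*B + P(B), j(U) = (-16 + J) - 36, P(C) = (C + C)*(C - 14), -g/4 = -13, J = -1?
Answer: -28073/159 ≈ -176.56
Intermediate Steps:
g = 52 (g = -4*(-13) = 52)
P(C) = 2*C*(-14 + C) (P(C) = (2*C)*(-14 + C) = 2*C*(-14 + C))
j(U) = -53 (j(U) = (-16 - 1) - 36 = -17 - 36 = -53)
n(X, v) = -v/3
w(B) = -B²/3 + 2*B*(-14 + B) (w(B) = (-B/3)*B + 2*B*(-14 + B) = -B²/3 + 2*B*(-14 + B))
w(-67)/j(g) = ((⅓)*(-67)*(-84 + 5*(-67)))/(-53) = ((⅓)*(-67)*(-84 - 335))*(-1/53) = ((⅓)*(-67)*(-419))*(-1/53) = (28073/3)*(-1/53) = -28073/159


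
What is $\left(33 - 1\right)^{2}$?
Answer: $1024$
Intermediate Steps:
$\left(33 - 1\right)^{2} = 32^{2} = 1024$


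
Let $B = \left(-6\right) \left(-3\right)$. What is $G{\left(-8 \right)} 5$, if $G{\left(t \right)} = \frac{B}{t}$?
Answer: $- \frac{45}{4} \approx -11.25$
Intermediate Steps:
$B = 18$
$G{\left(t \right)} = \frac{18}{t}$
$G{\left(-8 \right)} 5 = \frac{18}{-8} \cdot 5 = 18 \left(- \frac{1}{8}\right) 5 = \left(- \frac{9}{4}\right) 5 = - \frac{45}{4}$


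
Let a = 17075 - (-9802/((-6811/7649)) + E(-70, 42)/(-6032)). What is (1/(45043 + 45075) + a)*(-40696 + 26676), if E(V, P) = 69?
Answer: -5623652207206263595/66114349756 ≈ -8.5059e+7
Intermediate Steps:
a = 249256746423/41083952 (a = 17075 - (-9802/((-6811/7649)) + 69/(-6032)) = 17075 - (-9802/((-6811*1/7649)) + 69*(-1/6032)) = 17075 - (-9802/(-6811/7649) - 69/6032) = 17075 - (-9802*(-7649/6811) - 69/6032) = 17075 - (74975498/6811 - 69/6032) = 17075 - 1*452251733977/41083952 = 17075 - 452251733977/41083952 = 249256746423/41083952 ≈ 6067.0)
(1/(45043 + 45075) + a)*(-40696 + 26676) = (1/(45043 + 45075) + 249256746423/41083952)*(-40696 + 26676) = (1/90118 + 249256746423/41083952)*(-14020) = (1604465679659419/264457399024)*(-14020) = -5623652207206263595/66114349756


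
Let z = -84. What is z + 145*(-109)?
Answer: -15889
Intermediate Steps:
z + 145*(-109) = -84 + 145*(-109) = -84 - 15805 = -15889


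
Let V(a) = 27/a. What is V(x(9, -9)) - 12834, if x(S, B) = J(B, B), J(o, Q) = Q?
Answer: -12837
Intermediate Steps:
x(S, B) = B
V(x(9, -9)) - 12834 = 27/(-9) - 12834 = 27*(-⅑) - 12834 = -3 - 12834 = -12837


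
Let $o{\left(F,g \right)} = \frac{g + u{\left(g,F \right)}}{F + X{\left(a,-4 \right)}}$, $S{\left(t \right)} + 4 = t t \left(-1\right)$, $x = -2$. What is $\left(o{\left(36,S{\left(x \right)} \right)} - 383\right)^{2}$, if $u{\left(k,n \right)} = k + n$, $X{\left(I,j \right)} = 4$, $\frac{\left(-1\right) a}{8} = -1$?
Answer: $\frac{585225}{4} \approx 1.4631 \cdot 10^{5}$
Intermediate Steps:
$a = 8$ ($a = \left(-8\right) \left(-1\right) = 8$)
$S{\left(t \right)} = -4 - t^{2}$ ($S{\left(t \right)} = -4 + t t \left(-1\right) = -4 + t^{2} \left(-1\right) = -4 - t^{2}$)
$o{\left(F,g \right)} = \frac{F + 2 g}{4 + F}$ ($o{\left(F,g \right)} = \frac{g + \left(g + F\right)}{F + 4} = \frac{g + \left(F + g\right)}{4 + F} = \frac{F + 2 g}{4 + F}$)
$\left(o{\left(36,S{\left(x \right)} \right)} - 383\right)^{2} = \left(\frac{36 + 2 \left(-4 - \left(-2\right)^{2}\right)}{4 + 36} - 383\right)^{2} = \left(\frac{36 + 2 \left(-4 - 4\right)}{40} - 383\right)^{2} = \left(\frac{36 + 2 \left(-8\right)}{40} - 383\right)^{2} = \left(\frac{36 - 16}{40} - 383\right)^{2} = \left(\frac{1}{40} \cdot 20 - 383\right)^{2} = \left(\frac{1}{2} - 383\right)^{2} = \left(- \frac{765}{2}\right)^{2} = \frac{585225}{4}$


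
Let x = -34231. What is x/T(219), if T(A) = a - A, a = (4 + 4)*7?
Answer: 34231/163 ≈ 210.01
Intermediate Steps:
a = 56 (a = 8*7 = 56)
T(A) = 56 - A
x/T(219) = -34231/(56 - 1*219) = -34231/(56 - 219) = -34231/(-163) = -34231*(-1/163) = 34231/163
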